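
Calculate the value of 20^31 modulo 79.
Using repeated squaring. 31 = 16 + 8 + 4 + 2 + 1 (binary 11111). Repeated squaring mod 79: 20^1 ≡ 20; 20^2 ≡ 20² = 400 ≡ 5; 20^4 ≡ 5² = 25 ≡ 25; 20^8 ≡ 25² = 625 ≡ 72; 20^16 ≡ 72² = 5184 ≡ 49. Multiply: 20^31 = 20^16 × 20^8 × 20^4 × 20^2 × 20^1 ≡ 49 × 72 × 25 × 5 × 20 (mod 79): 49 × 72 = 3528 ≡ 52; 52 × 25 = 1300 ≡ 36; 36 × 5 = 180 ≡ 22; 22 × 20 = 440 ≡ 45. So 20^31 ≡ 45 (mod 79).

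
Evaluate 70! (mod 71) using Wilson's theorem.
By Wilson's theorem, (70)! ≡ -1 ≡ 70 (mod 71)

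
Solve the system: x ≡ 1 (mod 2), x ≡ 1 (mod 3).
M = 2 × 3 = 6. M₁ = 3, y₁ ≡ 1 (mod 2). M₂ = 2, y₂ ≡ 2 (mod 3). x = 1×3×1 + 1×2×2 ≡ 1 (mod 6)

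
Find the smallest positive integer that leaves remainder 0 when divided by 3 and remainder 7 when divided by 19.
M = 3 × 19 = 57. M₁ = 19, y₁ ≡ 1 (mod 3). M₂ = 3, y₂ ≡ 13 (mod 19). m = 0×19×1 + 7×3×13 ≡ 45 (mod 57). The smallest positive such number is 45.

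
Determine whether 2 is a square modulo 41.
By Euler's criterion: 2^{20} ≡ 1 (mod 41). Since this equals 1, 2 is a QR.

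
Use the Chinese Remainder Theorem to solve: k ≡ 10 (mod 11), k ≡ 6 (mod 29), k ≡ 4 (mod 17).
1891

Using the Chinese Remainder Theorem:
M = product of moduli = 5423
For equation 1: M_1 = 493, 493 ≡ 9 (mod 11), inverse of 493 mod 11 is 5 (check: 9 × 5 = 45 ≡ 1 (mod 11))
For equation 2: M_2 = 187, 187 ≡ 13 (mod 29), inverse of 187 mod 29 is 9 (check: 13 × 9 = 117 ≡ 1 (mod 29))
For equation 3: M_3 = 319, 319 ≡ 13 (mod 17), inverse of 319 mod 17 is 4 (check: 13 × 4 = 52 ≡ 1 (mod 17))
Combine: k ≡ Σ r_i×M_i×(M_i⁻¹ mod m_i) = 10×493×5 + 6×187×9 + 4×319×4 = 24650 + 10098 + 5104 = 39852
39852 mod 5423 = 1891
k ≡ 1891 (mod 5423)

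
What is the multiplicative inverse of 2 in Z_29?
2^(-1) ≡ 15 (mod 29). Verification: 2 × 15 = 30 ≡ 1 (mod 29)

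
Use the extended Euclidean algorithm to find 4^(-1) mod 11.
Extended GCD: 4(3) + 11(-1) = 1. So 4^(-1) ≡ 3 ≡ 3 (mod 11). Verify: 4 × 3 = 12 ≡ 1 (mod 11)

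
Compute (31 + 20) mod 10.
1

(31 + 20) = 51
51 mod 10 = 1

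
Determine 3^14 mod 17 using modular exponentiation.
Using repeated squaring. 14 = 8 + 4 + 2 (binary 1110). Repeated squaring mod 17: 3^1 ≡ 3; 3^2 ≡ 3² = 9 ≡ 9; 3^4 ≡ 9² = 81 ≡ 13; 3^8 ≡ 13² = 169 ≡ 16. Multiply: 3^14 = 3^8 × 3^4 × 3^2 ≡ 16 × 13 × 9 (mod 17): 16 × 13 = 208 ≡ 4; 4 × 9 = 36 ≡ 2. So 3^14 ≡ 2 (mod 17).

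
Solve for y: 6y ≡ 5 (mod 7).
2

Since gcd(6, 7) = 1 divides 5, a solution exists.
Multiply both sides by the inverse of 6 mod 7:
  6^(-1) mod 7 = 6
  x ≡ 6 × 5 ≡ 30 ≡ 2 (mod 7)
Verification: 6 × 2 = 12 = 1 × 7 + 5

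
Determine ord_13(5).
Powers of 5 mod 13: 5^1≡5, 5^2≡12, 5^3≡8, 5^4≡1. Order = 4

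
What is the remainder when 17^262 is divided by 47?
Using Fermat: 17^{46} ≡ 1 (mod 47). 262 ≡ 32 (mod 46). So 17^{262} ≡ 17^{32} ≡ 21 (mod 47)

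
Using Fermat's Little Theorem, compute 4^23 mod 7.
By Fermat: 4^{6} ≡ 1 (mod 7). 23 = 3×6 + 5. So 4^{23} ≡ 4^{5} ≡ 2 (mod 7)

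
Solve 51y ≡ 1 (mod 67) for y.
46

Using Extended Euclidean Algorithm:
gcd(51, 67) = 1
Bezout coefficients: 51 × -21 + 67 × 16 = 1
So 51 × -21 ≡ 1 (mod 67)
The inverse is -21 mod 67 = 46
Verification: 51 × 46 = 2346 = 35 × 67 + 1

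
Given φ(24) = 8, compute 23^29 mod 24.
By Euler: 23^{8} ≡ 1 (mod 24) since gcd(23, 24) = 1. 29 = 3×8 + 5. So 23^{29} ≡ 23^{5} ≡ 23 (mod 24)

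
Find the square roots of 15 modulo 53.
The square roots of 15 mod 53 are 42 and 11. Verify: 42² = 1764 ≡ 15 (mod 53)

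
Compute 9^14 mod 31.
Using repeated squaring. 14 = 8 + 4 + 2 (binary 1110). Repeated squaring mod 31: 9^1 ≡ 9; 9^2 ≡ 9² = 81 ≡ 19; 9^4 ≡ 19² = 361 ≡ 20; 9^8 ≡ 20² = 400 ≡ 28. Multiply: 9^14 = 9^8 × 9^4 × 9^2 ≡ 28 × 20 × 19 (mod 31): 28 × 20 = 560 ≡ 2; 2 × 19 = 38 ≡ 7. So 9^14 ≡ 7 (mod 31).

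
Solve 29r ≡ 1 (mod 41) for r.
29^(-1) ≡ 17 (mod 41). Verification: 29 × 17 = 493 ≡ 1 (mod 41)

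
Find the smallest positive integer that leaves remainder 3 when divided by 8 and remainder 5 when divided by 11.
M = 8 × 11 = 88. M₁ = 11, y₁ ≡ 3 (mod 8). M₂ = 8, y₂ ≡ 7 (mod 11). y = 3×11×3 + 5×8×7 ≡ 27 (mod 88). The smallest positive such number is 27.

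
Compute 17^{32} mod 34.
17

Using successive squaring:
Binary expansion of 32: 100000
Powers of 17 mod 34 (each is the square of the previous):
  17^1 ≡ 17 (mod 34)
  17^2 ≡ 17² = 289 ≡ 17 (mod 34)
  17^4 ≡ 17² = 289 ≡ 17 (mod 34)
  17^8 ≡ 17² = 289 ≡ 17 (mod 34)
  17^16 ≡ 17² = 289 ≡ 17 (mod 34)
  17^32 ≡ 17² = 289 ≡ 17 (mod 34)
32 is a power of 2, so 17^32 is the last square: ≡ 17 (mod 34)
Result: 17^32 ≡ 17 (mod 34)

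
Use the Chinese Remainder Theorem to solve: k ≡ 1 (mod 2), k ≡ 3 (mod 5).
M = 2 × 5 = 10. M₁ = 5, y₁ ≡ 1 (mod 2). M₂ = 2, y₂ ≡ 3 (mod 5). k = 1×5×1 + 3×2×3 ≡ 3 (mod 10)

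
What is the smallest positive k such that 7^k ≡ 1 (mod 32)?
Powers of 7 mod 32: 7^1≡7, 7^2≡17, 7^3≡23, 7^4≡1. Order = 4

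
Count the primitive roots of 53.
24

The number of primitive roots modulo p is φ(p-1) = φ(52)
φ(52) = 24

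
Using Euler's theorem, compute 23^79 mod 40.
By Euler: 23^{16} ≡ 1 (mod 40) since gcd(23, 40) = 1. 79 = 4×16 + 15. So 23^{79} ≡ 23^{15} ≡ 7 (mod 40)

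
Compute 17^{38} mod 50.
9

Using successive squaring:
Binary expansion of 38: 100110
Powers of 17 mod 50 (each is the square of the previous):
  17^1 ≡ 17 (mod 50)
  17^2 ≡ 17² = 289 ≡ 39 (mod 50)
  17^4 ≡ 39² = 1521 ≡ 21 (mod 50)
  17^8 ≡ 21² = 441 ≡ 41 (mod 50)
  17^16 ≡ 41² = 1681 ≡ 31 (mod 50)
  17^32 ≡ 31² = 961 ≡ 11 (mod 50)
38 = 32 + 4 + 2, so 17^38 = 17^32 × 17^4 × 17^2 ≡ 11 × 21 × 39 (mod 50)
Multiplying step by step:
  11 × 21 = 231 ≡ 31 (mod 50)
  31 × 39 = 1209 ≡ 9 (mod 50)
Result: 17^38 ≡ 9 (mod 50)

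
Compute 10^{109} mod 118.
40

Using successive squaring:
Binary expansion of 109: 1101101
Powers of 10 mod 118 (each is the square of the previous):
  10^1 ≡ 10 (mod 118)
  10^2 ≡ 10² = 100 ≡ 100 (mod 118)
  10^4 ≡ 100² = 10000 ≡ 88 (mod 118)
  10^8 ≡ 88² = 7744 ≡ 74 (mod 118)
  10^16 ≡ 74² = 5476 ≡ 48 (mod 118)
  10^32 ≡ 48² = 2304 ≡ 62 (mod 118)
  10^64 ≡ 62² = 3844 ≡ 68 (mod 118)
109 = 64 + 32 + 8 + 4 + 1, so 10^109 = 10^64 × 10^32 × 10^8 × 10^4 × 10^1 ≡ 68 × 62 × 74 × 88 × 10 (mod 118)
Multiplying step by step:
  68 × 62 = 4216 ≡ 86 (mod 118)
  86 × 74 = 6364 ≡ 110 (mod 118)
  110 × 88 = 9680 ≡ 4 (mod 118)
  4 × 10 = 40 ≡ 40 (mod 118)
Result: 10^109 ≡ 40 (mod 118)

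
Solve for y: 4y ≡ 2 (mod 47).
24

Since gcd(4, 47) = 1 divides 2, a solution exists.
Multiply both sides by the inverse of 4 mod 47:
  4^(-1) mod 47 = 12
  x ≡ 12 × 2 ≡ 24 ≡ 24 (mod 47)
Verification: 4 × 24 = 96 = 2 × 47 + 2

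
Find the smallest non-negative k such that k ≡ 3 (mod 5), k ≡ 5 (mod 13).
18

Using the Chinese Remainder Theorem:
M = product of moduli = 65
For equation 1: M_1 = 13, 13 ≡ 3 (mod 5), inverse of 13 mod 5 is 2 (check: 3 × 2 = 6 ≡ 1 (mod 5))
For equation 2: M_2 = 5, 5 ≡ 5 (mod 13), inverse of 5 mod 13 is 8 (check: 5 × 8 = 40 ≡ 1 (mod 13))
Combine: k ≡ Σ r_i×M_i×(M_i⁻¹ mod m_i) = 3×13×2 + 5×5×8 = 78 + 200 = 278
278 mod 65 = 18
k ≡ 18 (mod 65)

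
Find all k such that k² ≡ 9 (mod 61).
The square roots of 9 mod 61 are 58 and 3. Verify: 58² = 3364 ≡ 9 (mod 61)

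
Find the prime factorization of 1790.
2 × 5 × 179

Divide by primes starting from smallest:
1790 ÷ 2 = 895
895 ÷ 5 = 179
179 ÷ 179 = 1

1790 = 2 × 5 × 179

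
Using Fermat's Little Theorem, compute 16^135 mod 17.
By Fermat: 16^{16} ≡ 1 (mod 17). 135 = 8×16 + 7. So 16^{135} ≡ 16^{7} ≡ 16 (mod 17)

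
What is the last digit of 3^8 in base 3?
3 ≡ 0 (mod 3). 8 = 8 (binary 1000). Repeated squaring mod 3: 0^1 ≡ 0; 0^2 ≡ 0² = 0 ≡ 0; 0^4 ≡ 0² = 0 ≡ 0; 0^8 ≡ 0² = 0 ≡ 0. So 3^8 ≡ 0 (mod 3).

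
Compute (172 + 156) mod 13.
3

(172 + 156) = 328
328 mod 13 = 3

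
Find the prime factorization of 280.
2^3 × 5 × 7

Divide by primes starting from smallest:
280 ÷ 2 = 140
140 ÷ 2 = 70
70 ÷ 2 = 35
35 ÷ 5 = 7
7 ÷ 7 = 1

280 = 2^3 × 5 × 7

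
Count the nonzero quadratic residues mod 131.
For prime 131, there are (p-1)/2 = (131-1)/2 = 65 quadratic residues (excluding 0).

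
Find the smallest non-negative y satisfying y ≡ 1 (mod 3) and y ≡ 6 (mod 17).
M = 3 × 17 = 51. M₁ = 17, y₁ ≡ 2 (mod 3). M₂ = 3, y₂ ≡ 6 (mod 17). y = 1×17×2 + 6×3×6 ≡ 40 (mod 51)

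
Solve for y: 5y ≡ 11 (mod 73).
46

Since gcd(5, 73) = 1 divides 11, a solution exists.
Multiply both sides by the inverse of 5 mod 73:
  5^(-1) mod 73 = 44
  x ≡ 44 × 11 ≡ 484 ≡ 46 (mod 73)
Verification: 5 × 46 = 230 = 3 × 73 + 11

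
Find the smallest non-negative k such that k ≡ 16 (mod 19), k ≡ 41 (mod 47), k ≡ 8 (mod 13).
3284

Using the Chinese Remainder Theorem:
M = product of moduli = 11609
For equation 1: M_1 = 611, 611 ≡ 3 (mod 19), inverse of 611 mod 19 is 13 (check: 3 × 13 = 39 ≡ 1 (mod 19))
For equation 2: M_2 = 247, 247 ≡ 12 (mod 47), inverse of 247 mod 47 is 4 (check: 12 × 4 = 48 ≡ 1 (mod 47))
For equation 3: M_3 = 893, 893 ≡ 9 (mod 13), inverse of 893 mod 13 is 3 (check: 9 × 3 = 27 ≡ 1 (mod 13))
Combine: k ≡ Σ r_i×M_i×(M_i⁻¹ mod m_i) = 16×611×13 + 41×247×4 + 8×893×3 = 127088 + 40508 + 21432 = 189028
189028 mod 11609 = 3284
k ≡ 3284 (mod 11609)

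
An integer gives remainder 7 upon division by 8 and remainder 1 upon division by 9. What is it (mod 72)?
M = 8 × 9 = 72. M₁ = 9, y₁ ≡ 1 (mod 8). M₂ = 8, y₂ ≡ 8 (mod 9). z = 7×9×1 + 1×8×8 ≡ 55 (mod 72). The smallest positive such number is 55.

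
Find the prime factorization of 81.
3^4

Divide by primes starting from smallest:
81 ÷ 3 = 27
27 ÷ 3 = 9
9 ÷ 3 = 3
3 ÷ 3 = 1

81 = 3^4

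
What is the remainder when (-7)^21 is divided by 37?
Using repeated squaring. (-7) ≡ 30 (mod 37). 21 = 16 + 4 + 1 (binary 10101). Repeated squaring mod 37: 30^1 ≡ 30; 30^2 ≡ 30² = 900 ≡ 12; 30^4 ≡ 12² = 144 ≡ 33; 30^8 ≡ 33² = 1089 ≡ 16; 30^16 ≡ 16² = 256 ≡ 34. Multiply: (-7)^21 ≡ 30^16 × 30^4 × 30^1 ≡ 34 × 33 × 30 (mod 37): 34 × 33 = 1122 ≡ 12; 12 × 30 = 360 ≡ 27. So (-7)^21 ≡ 27 (mod 37).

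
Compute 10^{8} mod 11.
1

Using successive squaring:
Binary expansion of 8: 1000
Powers of 10 mod 11 (each is the square of the previous):
  10^1 ≡ 10 (mod 11)
  10^2 ≡ 10² = 100 ≡ 1 (mod 11)
  10^4 ≡ 1² = 1 ≡ 1 (mod 11)
  10^8 ≡ 1² = 1 ≡ 1 (mod 11)
8 is a power of 2, so 10^8 is the last square: ≡ 1 (mod 11)
Result: 10^8 ≡ 1 (mod 11)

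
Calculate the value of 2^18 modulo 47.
Using repeated squaring. 18 = 16 + 2 (binary 10010). Repeated squaring mod 47: 2^1 ≡ 2; 2^2 ≡ 2² = 4 ≡ 4; 2^4 ≡ 4² = 16 ≡ 16; 2^8 ≡ 16² = 256 ≡ 21; 2^16 ≡ 21² = 441 ≡ 18. Multiply: 2^18 = 2^16 × 2^2 ≡ 18 × 4 (mod 47): 18 × 4 = 72 ≡ 25. So 2^18 ≡ 25 (mod 47).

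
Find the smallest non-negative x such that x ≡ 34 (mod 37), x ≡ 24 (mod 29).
256

Using the Chinese Remainder Theorem:
M = product of moduli = 1073
For equation 1: M_1 = 29, 29 ≡ 29 (mod 37), inverse of 29 mod 37 is 23 (check: 29 × 23 = 667 ≡ 1 (mod 37))
For equation 2: M_2 = 37, 37 ≡ 8 (mod 29), inverse of 37 mod 29 is 11 (check: 8 × 11 = 88 ≡ 1 (mod 29))
Combine: x ≡ Σ r_i×M_i×(M_i⁻¹ mod m_i) = 34×29×23 + 24×37×11 = 22678 + 9768 = 32446
32446 mod 1073 = 256
x ≡ 256 (mod 1073)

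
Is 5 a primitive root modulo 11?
No

To verify, check if 5^(10/q) ≢ 1 (mod 11) for each prime divisor q of 10
Divisors of 10 = 10: [1, 2, 5, 10]
  5^(10/2) = 5^5 ≡ 1 (mod 11)
  5^(10/5) = 5^2 ≡ 3 (mod 11)
Conclusion: 5 is not a primitive root modulo 11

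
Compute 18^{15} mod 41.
1

Using successive squaring:
Binary expansion of 15: 1111
Powers of 18 mod 41 (each is the square of the previous):
  18^1 ≡ 18 (mod 41)
  18^2 ≡ 18² = 324 ≡ 37 (mod 41)
  18^4 ≡ 37² = 1369 ≡ 16 (mod 41)
  18^8 ≡ 16² = 256 ≡ 10 (mod 41)
15 = 8 + 4 + 2 + 1, so 18^15 = 18^8 × 18^4 × 18^2 × 18^1 ≡ 10 × 16 × 37 × 18 (mod 41)
Multiplying step by step:
  10 × 16 = 160 ≡ 37 (mod 41)
  37 × 37 = 1369 ≡ 16 (mod 41)
  16 × 18 = 288 ≡ 1 (mod 41)
Result: 18^15 ≡ 1 (mod 41)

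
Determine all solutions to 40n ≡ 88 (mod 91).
75

Since gcd(40, 91) = 1 divides 88, a solution exists.
Multiply both sides by the inverse of 40 mod 91:
  40^(-1) mod 91 = 66
  x ≡ 66 × 88 ≡ 5808 ≡ 75 (mod 91)
Verification: 40 × 75 = 3000 = 32 × 91 + 88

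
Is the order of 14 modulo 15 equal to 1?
No, the actual order is 2, not 1.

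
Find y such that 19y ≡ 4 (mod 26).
18

Since gcd(19, 26) = 1 divides 4, a solution exists.
Multiply both sides by the inverse of 19 mod 26:
  19^(-1) mod 26 = 11
  x ≡ 11 × 4 ≡ 44 ≡ 18 (mod 26)
Verification: 19 × 18 = 342 = 13 × 26 + 4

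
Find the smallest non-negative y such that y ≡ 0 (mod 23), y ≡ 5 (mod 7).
138

Using the Chinese Remainder Theorem:
M = product of moduli = 161
For equation 1: M_1 = 7, 7 ≡ 7 (mod 23), inverse of 7 mod 23 is 10 (check: 7 × 10 = 70 ≡ 1 (mod 23))
For equation 2: M_2 = 23, 23 ≡ 2 (mod 7), inverse of 23 mod 7 is 4 (check: 2 × 4 = 8 ≡ 1 (mod 7))
Combine: y ≡ Σ r_i×M_i×(M_i⁻¹ mod m_i) = 0×7×10 + 5×23×4 = 0 + 460 = 460
460 mod 161 = 138
y ≡ 138 (mod 161)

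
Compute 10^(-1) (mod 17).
12

Using Extended Euclidean Algorithm:
gcd(10, 17) = 1
Bezout coefficients: 10 × -5 + 17 × 3 = 1
So 10 × -5 ≡ 1 (mod 17)
The inverse is -5 mod 17 = 12
Verification: 10 × 12 = 120 = 7 × 17 + 1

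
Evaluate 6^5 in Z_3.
6 ≡ 0 (mod 3). 5 = 4 + 1 (binary 101). Repeated squaring mod 3: 0^1 ≡ 0; 0^2 ≡ 0² = 0 ≡ 0; 0^4 ≡ 0² = 0 ≡ 0. Multiply: 6^5 ≡ 0^4 × 0^1 ≡ 0 × 0 (mod 3): 0 × 0 = 0 ≡ 0. So 6^5 ≡ 0 (mod 3).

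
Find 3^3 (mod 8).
3 = 2 + 1 (binary 11). Repeated squaring mod 8: 3^1 ≡ 3; 3^2 ≡ 3² = 9 ≡ 1. Multiply: 3^3 = 3^2 × 3^1 ≡ 1 × 3 (mod 8): 1 × 3 = 3 ≡ 3. So 3^3 ≡ 3 (mod 8).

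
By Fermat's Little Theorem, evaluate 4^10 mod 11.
By Fermat's Little Theorem, 4^{10} ≡ 1 (mod 11) since 11 is prime and gcd(4, 11) = 1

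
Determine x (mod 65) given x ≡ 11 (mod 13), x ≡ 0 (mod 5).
50

Using the Chinese Remainder Theorem:
M = product of moduli = 65
For equation 1: M_1 = 5, 5 ≡ 5 (mod 13), inverse of 5 mod 13 is 8 (check: 5 × 8 = 40 ≡ 1 (mod 13))
For equation 2: M_2 = 13, 13 ≡ 3 (mod 5), inverse of 13 mod 5 is 2 (check: 3 × 2 = 6 ≡ 1 (mod 5))
Combine: x ≡ Σ r_i×M_i×(M_i⁻¹ mod m_i) = 11×5×8 + 0×13×2 = 440 + 0 = 440
440 mod 65 = 50
x ≡ 50 (mod 65)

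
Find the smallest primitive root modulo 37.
2

A primitive root g modulo p has order p-1 = 36
Prime divisors of 36: [2, 3]
g is a primitive root iff g^(36/q) ≢ 1 (mod 37) for each prime divisor q
Testing small values:
  g = 2: 2^18 ≡ 36, 2^12 ≡ 26 (mod 37) → none is 1, primitive root!
The smallest primitive root is 2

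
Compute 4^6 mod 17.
6 = 4 + 2 (binary 110). Repeated squaring mod 17: 4^1 ≡ 4; 4^2 ≡ 4² = 16 ≡ 16; 4^4 ≡ 16² = 256 ≡ 1. Multiply: 4^6 = 4^4 × 4^2 ≡ 1 × 16 (mod 17): 1 × 16 = 16 ≡ 16. So 4^6 ≡ 16 (mod 17).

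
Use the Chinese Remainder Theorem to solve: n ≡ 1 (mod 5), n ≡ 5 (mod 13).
M = 5 × 13 = 65. M₁ = 13, y₁ ≡ 2 (mod 5). M₂ = 5, y₂ ≡ 8 (mod 13). n = 1×13×2 + 5×5×8 ≡ 31 (mod 65)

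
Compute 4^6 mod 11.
6 = 4 + 2 (binary 110). Repeated squaring mod 11: 4^1 ≡ 4; 4^2 ≡ 4² = 16 ≡ 5; 4^4 ≡ 5² = 25 ≡ 3. Multiply: 4^6 = 4^4 × 4^2 ≡ 3 × 5 (mod 11): 3 × 5 = 15 ≡ 4. So 4^6 ≡ 4 (mod 11).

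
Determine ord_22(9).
Powers of 9 mod 22: 9^1≡9, 9^2≡15, 9^3≡3, 9^4≡5, 9^5≡1. Order = 5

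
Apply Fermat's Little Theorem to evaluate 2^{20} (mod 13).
9

By Fermat's Little Theorem, a^(p-1) ≡ 1 (mod p) for prime p and gcd(a, p) = 1
Here p = 13, so 2^12 ≡ 1 (mod 13)
We can reduce the exponent: 20 mod 12 = 8
So 2^20 ≡ 2^8 (mod 13)
Computing: 2^8 mod 13 = 9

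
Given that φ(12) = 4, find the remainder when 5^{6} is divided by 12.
By Euler: 5^{4} ≡ 1 (mod 12) since gcd(5, 12) = 1. 6 = 1×4 + 2. So 5^{6} ≡ 5^{2} ≡ 1 (mod 12)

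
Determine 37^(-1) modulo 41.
37^(-1) ≡ 10 (mod 41). Verification: 37 × 10 = 370 ≡ 1 (mod 41)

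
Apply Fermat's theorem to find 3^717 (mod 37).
By Fermat: 3^{36} ≡ 1 (mod 37). 717 ≡ 33 (mod 36). So 3^{717} ≡ 3^{33} ≡ 11 (mod 37)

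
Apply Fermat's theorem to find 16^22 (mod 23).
By Fermat's Little Theorem, 16^{22} ≡ 1 (mod 23) since 23 is prime and gcd(16, 23) = 1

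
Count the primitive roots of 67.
20

The number of primitive roots modulo p is φ(p-1) = φ(66)
φ(66) = 20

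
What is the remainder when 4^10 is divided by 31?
10 = 8 + 2 (binary 1010). Repeated squaring mod 31: 4^1 ≡ 4; 4^2 ≡ 4² = 16 ≡ 16; 4^4 ≡ 16² = 256 ≡ 8; 4^8 ≡ 8² = 64 ≡ 2. Multiply: 4^10 = 4^8 × 4^2 ≡ 2 × 16 (mod 31): 2 × 16 = 32 ≡ 1. So 4^10 ≡ 1 (mod 31).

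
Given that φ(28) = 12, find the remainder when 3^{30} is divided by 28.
By Euler: 3^{12} ≡ 1 (mod 28) since gcd(3, 28) = 1. 30 = 2×12 + 6. So 3^{30} ≡ 3^{6} ≡ 1 (mod 28)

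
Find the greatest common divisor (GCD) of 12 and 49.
1

Using the Euclidean algorithm:
12 = 0 × 49 + 12
49 = 4 × 12 + 1
12 = 12 × 1 + 0

GCD(12, 49) = 1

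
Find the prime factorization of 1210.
2 × 5 × 11^2

Divide by primes starting from smallest:
1210 ÷ 2 = 605
605 ÷ 5 = 121
121 ÷ 11 = 11
11 ÷ 11 = 1

1210 = 2 × 5 × 11^2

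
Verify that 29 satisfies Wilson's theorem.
(28)! mod 29 = 28. Since this equals -1 (mod 29), Wilson confirms 29 is prime.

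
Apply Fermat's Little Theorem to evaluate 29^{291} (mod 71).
43

By Fermat's Little Theorem, a^(p-1) ≡ 1 (mod p) for prime p and gcd(a, p) = 1
Here p = 71, so 29^70 ≡ 1 (mod 71)
We can reduce the exponent: 291 mod 70 = 11
So 29^291 ≡ 29^11 (mod 71)
Computing: 29^11 mod 71 = 43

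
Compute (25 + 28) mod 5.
3

(25 + 28) = 53
53 mod 5 = 3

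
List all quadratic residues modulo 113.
QRs mod 113: {1, 2, 4, 7, 8, 9, 11, 13, 14, 15, 16, 18, 22, 25, 26, 28, 30, 31, 32, 36, 41, 44, 49, 50, 51, 52, 53, 56, 57, 60, 61, 62, 63, 64, 69, 72, 77, 81, 82, 83, 85, 87, 88, 91, 95, 97, 98, 99, 100, 102, 104, 105, 106, 109, 111, 112}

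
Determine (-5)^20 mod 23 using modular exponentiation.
Using repeated squaring. (-5) ≡ 18 (mod 23). 20 = 16 + 4 (binary 10100). Repeated squaring mod 23: 18^1 ≡ 18; 18^2 ≡ 18² = 324 ≡ 2; 18^4 ≡ 2² = 4 ≡ 4; 18^8 ≡ 4² = 16 ≡ 16; 18^16 ≡ 16² = 256 ≡ 3. Multiply: (-5)^20 ≡ 18^16 × 18^4 ≡ 3 × 4 (mod 23): 3 × 4 = 12 ≡ 12. So (-5)^20 ≡ 12 (mod 23).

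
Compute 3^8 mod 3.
3 ≡ 0 (mod 3). 8 = 8 (binary 1000). Repeated squaring mod 3: 0^1 ≡ 0; 0^2 ≡ 0² = 0 ≡ 0; 0^4 ≡ 0² = 0 ≡ 0; 0^8 ≡ 0² = 0 ≡ 0. So 3^8 ≡ 0 (mod 3).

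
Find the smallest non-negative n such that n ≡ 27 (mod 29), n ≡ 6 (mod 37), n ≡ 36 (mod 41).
35378

Using the Chinese Remainder Theorem:
M = product of moduli = 43993
For equation 1: M_1 = 1517, 1517 ≡ 9 (mod 29), inverse of 1517 mod 29 is 13 (check: 9 × 13 = 117 ≡ 1 (mod 29))
For equation 2: M_2 = 1189, 1189 ≡ 5 (mod 37), inverse of 1189 mod 37 is 15 (check: 5 × 15 = 75 ≡ 1 (mod 37))
For equation 3: M_3 = 1073, 1073 ≡ 7 (mod 41), inverse of 1073 mod 41 is 6 (check: 7 × 6 = 42 ≡ 1 (mod 41))
Combine: n ≡ Σ r_i×M_i×(M_i⁻¹ mod m_i) = 27×1517×13 + 6×1189×15 + 36×1073×6 = 532467 + 107010 + 231768 = 871245
871245 mod 43993 = 35378
n ≡ 35378 (mod 43993)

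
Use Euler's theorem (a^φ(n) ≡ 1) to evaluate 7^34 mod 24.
By Euler: 7^{8} ≡ 1 (mod 24) since gcd(7, 24) = 1. 34 = 4×8 + 2. So 7^{34} ≡ 7^{2} ≡ 1 (mod 24)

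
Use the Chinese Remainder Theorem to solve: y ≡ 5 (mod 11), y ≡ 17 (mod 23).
247

Using the Chinese Remainder Theorem:
M = product of moduli = 253
For equation 1: M_1 = 23, 23 ≡ 1 (mod 11), inverse of 23 mod 11 is 1 (check: 1 × 1 = 1 ≡ 1 (mod 11))
For equation 2: M_2 = 11, 11 ≡ 11 (mod 23), inverse of 11 mod 23 is 21 (check: 11 × 21 = 231 ≡ 1 (mod 23))
Combine: y ≡ Σ r_i×M_i×(M_i⁻¹ mod m_i) = 5×23×1 + 17×11×21 = 115 + 3927 = 4042
4042 mod 253 = 247
y ≡ 247 (mod 253)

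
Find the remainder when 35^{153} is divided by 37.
By Fermat: 35^{36} ≡ 1 (mod 37). 153 = 4×36 + 9. So 35^{153} ≡ 35^{9} ≡ 6 (mod 37)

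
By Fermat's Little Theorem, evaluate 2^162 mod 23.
By Fermat: 2^{22} ≡ 1 (mod 23). 162 = 7×22 + 8. So 2^{162} ≡ 2^{8} ≡ 3 (mod 23)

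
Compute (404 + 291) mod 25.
20

(404 + 291) = 695
695 mod 25 = 20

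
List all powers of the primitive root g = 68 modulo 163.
g^1, g^2, ..., g^{162} mod 163: {68, 60, 5, 14, 137, 25, 70, 33, 125, 24, 2, 136, 120, 10, 28, 111, 50, 140, 66, 87, 48, 4, 109, 77, 20, 56, 59, 100, 117, 132, 11, 96, 8, 55, 154, 40, 112, 118, 37, 71, 101, 22, 29, 16, 110, 145, 80, 61, 73, 74, 142, 39, 44, 58, 32, 57, 127, 160, 122, 146, 148, 121, 78, 88, 116, 64, 114, 91, 157, 81, 129, 133, 79, 156, 13, 69, 128, 65, 19, 151, 162, 95, 103, 158, 149, 26, 138, 93, 130, 38, 139, 161, 27, 43, 153, 135, 52, 113, 23, 97, 76, 115, 159, 54, 86, 143, 107, 104, 63, 46, 31, 152, 67, 155, 108, 9, 123, 51, 45, 126, 92, 62, 141, 134, 147, 53, 18, 83, 102, 90, 89, 21, 124, 119, 105, 131, 106, 36, 3, 41, 17, 15, 42, 85, 75, 47, 99, 49, 72, 6, 82, 34, 30, 84, 7, 150, 94, 35, 98, 144, 12, 1}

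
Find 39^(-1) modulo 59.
56

Using Extended Euclidean Algorithm:
gcd(39, 59) = 1
Bezout coefficients: 39 × -3 + 59 × 2 = 1
So 39 × -3 ≡ 1 (mod 59)
The inverse is -3 mod 59 = 56
Verification: 39 × 56 = 2184 = 37 × 59 + 1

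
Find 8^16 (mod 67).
Using repeated squaring. 16 = 16 (binary 10000). Repeated squaring mod 67: 8^1 ≡ 8; 8^2 ≡ 8² = 64 ≡ 64; 8^4 ≡ 64² = 4096 ≡ 9; 8^8 ≡ 9² = 81 ≡ 14; 8^16 ≡ 14² = 196 ≡ 62. So 8^16 ≡ 62 (mod 67).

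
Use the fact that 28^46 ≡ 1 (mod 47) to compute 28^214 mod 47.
By Fermat: 28^{46} ≡ 1 (mod 47). 214 = 4×46 + 30. So 28^{214} ≡ 28^{30} ≡ 17 (mod 47)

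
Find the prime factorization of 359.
359

Divide by primes starting from smallest:
359 ÷ 359 = 1

359 = 359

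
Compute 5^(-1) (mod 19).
5^(-1) ≡ 4 (mod 19). Verification: 5 × 4 = 20 ≡ 1 (mod 19)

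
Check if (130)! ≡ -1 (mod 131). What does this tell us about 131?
(130)! mod 131 = 130. Since this equals -1 (mod 131), Wilson confirms 131 is prime.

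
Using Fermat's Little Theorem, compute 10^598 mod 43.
By Fermat: 10^{42} ≡ 1 (mod 43). 598 ≡ 10 (mod 42). So 10^{598} ≡ 10^{10} ≡ 23 (mod 43)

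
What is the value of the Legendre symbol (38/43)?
(38/43) = 38^{21} mod 43 = 1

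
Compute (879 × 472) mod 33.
12

(879 × 472) = 414888
414888 mod 33 = 12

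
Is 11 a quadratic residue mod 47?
By Euler's criterion: 11^{23} ≡ 46 (mod 47). Since this equals -1 (≡ 46), 11 is not a QR.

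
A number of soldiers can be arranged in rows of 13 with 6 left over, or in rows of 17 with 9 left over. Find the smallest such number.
M = 13 × 17 = 221. M₁ = 17, y₁ ≡ 10 (mod 13). M₂ = 13, y₂ ≡ 4 (mod 17). k = 6×17×10 + 9×13×4 ≡ 162 (mod 221). The smallest positive such number is 162.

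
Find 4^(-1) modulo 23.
6

Using Extended Euclidean Algorithm:
gcd(4, 23) = 1
Bezout coefficients: 4 × 6 + 23 × -1 = 1
So 4 × 6 ≡ 1 (mod 23)
The inverse is 6 mod 23 = 6
Verification: 4 × 6 = 24 = 1 × 23 + 1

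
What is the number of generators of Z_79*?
Number of primitive roots mod 79 = φ(78) = 24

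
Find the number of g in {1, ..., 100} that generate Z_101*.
Number of primitive roots mod 101 = φ(100) = 40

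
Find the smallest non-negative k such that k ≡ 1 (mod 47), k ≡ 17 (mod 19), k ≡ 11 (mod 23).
19929

Using the Chinese Remainder Theorem:
M = product of moduli = 20539
For equation 1: M_1 = 437, 437 ≡ 14 (mod 47), inverse of 437 mod 47 is 37 (check: 14 × 37 = 518 ≡ 1 (mod 47))
For equation 2: M_2 = 1081, 1081 ≡ 17 (mod 19), inverse of 1081 mod 19 is 9 (check: 17 × 9 = 153 ≡ 1 (mod 19))
For equation 3: M_3 = 893, 893 ≡ 19 (mod 23), inverse of 893 mod 23 is 17 (check: 19 × 17 = 323 ≡ 1 (mod 23))
Combine: k ≡ Σ r_i×M_i×(M_i⁻¹ mod m_i) = 1×437×37 + 17×1081×9 + 11×893×17 = 16169 + 165393 + 166991 = 348553
348553 mod 20539 = 19929
k ≡ 19929 (mod 20539)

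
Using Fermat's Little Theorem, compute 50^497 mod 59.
By Fermat: 50^{58} ≡ 1 (mod 59). 497 = 8×58 + 33. So 50^{497} ≡ 50^{33} ≡ 47 (mod 59)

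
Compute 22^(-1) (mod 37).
32

Using Extended Euclidean Algorithm:
gcd(22, 37) = 1
Bezout coefficients: 22 × -5 + 37 × 3 = 1
So 22 × -5 ≡ 1 (mod 37)
The inverse is -5 mod 37 = 32
Verification: 22 × 32 = 704 = 19 × 37 + 1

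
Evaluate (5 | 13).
(5/13) = 5^{6} mod 13 = -1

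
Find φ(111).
72

Prime factorization: 111 = 3 × 37
Using the formula φ(n) = n × Π(1 - 1/p) for each prime factor p:
φ(111) = 111 × (1 - 1/3) × (1 - 1/37)
φ(111) = 72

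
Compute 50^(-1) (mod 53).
35

Using Extended Euclidean Algorithm:
gcd(50, 53) = 1
Bezout coefficients: 50 × -18 + 53 × 17 = 1
So 50 × -18 ≡ 1 (mod 53)
The inverse is -18 mod 53 = 35
Verification: 50 × 35 = 1750 = 33 × 53 + 1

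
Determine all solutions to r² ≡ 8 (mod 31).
The square roots of 8 mod 31 are 16 and 15. Verify: 16² = 256 ≡ 8 (mod 31)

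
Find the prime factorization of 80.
2^4 × 5

Divide by primes starting from smallest:
80 ÷ 2 = 40
40 ÷ 2 = 20
20 ÷ 2 = 10
10 ÷ 2 = 5
5 ÷ 5 = 1

80 = 2^4 × 5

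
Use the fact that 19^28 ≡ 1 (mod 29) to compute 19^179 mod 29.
By Fermat: 19^{28} ≡ 1 (mod 29). 179 = 6×28 + 11. So 19^{179} ≡ 19^{11} ≡ 27 (mod 29)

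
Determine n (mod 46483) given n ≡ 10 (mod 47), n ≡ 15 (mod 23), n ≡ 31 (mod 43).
39161

Using the Chinese Remainder Theorem:
M = product of moduli = 46483
For equation 1: M_1 = 989, 989 ≡ 2 (mod 47), inverse of 989 mod 47 is 24 (check: 2 × 24 = 48 ≡ 1 (mod 47))
For equation 2: M_2 = 2021, 2021 ≡ 20 (mod 23), inverse of 2021 mod 23 is 15 (check: 20 × 15 = 300 ≡ 1 (mod 23))
For equation 3: M_3 = 1081, 1081 ≡ 6 (mod 43), inverse of 1081 mod 43 is 36 (check: 6 × 36 = 216 ≡ 1 (mod 43))
Combine: n ≡ Σ r_i×M_i×(M_i⁻¹ mod m_i) = 10×989×24 + 15×2021×15 + 31×1081×36 = 237360 + 454725 + 1206396 = 1898481
1898481 mod 46483 = 39161
n ≡ 39161 (mod 46483)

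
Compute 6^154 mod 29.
Using Fermat: 6^{28} ≡ 1 (mod 29). 154 ≡ 14 (mod 28). So 6^{154} ≡ 6^{14} ≡ 1 (mod 29)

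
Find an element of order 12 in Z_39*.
7 has order 12 mod 39 since 7^{12} ≡ 1 (mod 39) and no smaller power works.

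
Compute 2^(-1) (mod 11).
2^(-1) ≡ 6 (mod 11). Verification: 2 × 6 = 12 ≡ 1 (mod 11)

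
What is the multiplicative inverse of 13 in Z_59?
50

Using Extended Euclidean Algorithm:
gcd(13, 59) = 1
Bezout coefficients: 13 × -9 + 59 × 2 = 1
So 13 × -9 ≡ 1 (mod 59)
The inverse is -9 mod 59 = 50
Verification: 13 × 50 = 650 = 11 × 59 + 1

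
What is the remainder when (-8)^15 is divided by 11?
Using Fermat: (-8)^{10} ≡ 1 (mod 11). 15 ≡ 5 (mod 10). So (-8)^{15} ≡ (-8)^{5} ≡ 1 (mod 11)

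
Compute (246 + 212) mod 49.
17

(246 + 212) = 458
458 mod 49 = 17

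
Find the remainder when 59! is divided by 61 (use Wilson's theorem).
(60)! = (59)! × (60) ≡ -1 (mod 61). So (59)! ≡ -1 × (60)^(-1) ≡ (-1)×(-1) = 1 (mod 61)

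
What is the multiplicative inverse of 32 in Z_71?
20

Using Extended Euclidean Algorithm:
gcd(32, 71) = 1
Bezout coefficients: 32 × 20 + 71 × -9 = 1
So 32 × 20 ≡ 1 (mod 71)
The inverse is 20 mod 71 = 20
Verification: 32 × 20 = 640 = 9 × 71 + 1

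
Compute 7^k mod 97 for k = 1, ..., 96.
g^1, g^2, ..., g^{96} mod 97: {7, 49, 52, 73, 26, 85, 13, 91, 55, 94, 76, 47, 38, 72, 19, 36, 58, 18, 29, 9, 63, 53, 80, 75, 40, 86, 20, 43, 10, 70, 5, 35, 51, 66, 74, 33, 37, 65, 67, 81, 82, 89, 41, 93, 69, 95, 83, 96, 90, 48, 45, 24, 71, 12, 84, 6, 42, 3, 21, 50, 59, 25, 78, 61, 39, 79, 68, 88, 34, 44, 17, 22, 57, 11, 77, 54, 87, 27, 92, 62, 46, 31, 23, 64, 60, 32, 30, 16, 15, 8, 56, 4, 28, 2, 14, 1}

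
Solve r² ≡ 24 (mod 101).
The square roots of 24 mod 101 are 78 and 23. Verify: 78² = 6084 ≡ 24 (mod 101)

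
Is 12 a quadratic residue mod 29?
By Euler's criterion: 12^{14} ≡ 28 (mod 29). Since this equals -1 (≡ 28), 12 is not a QR.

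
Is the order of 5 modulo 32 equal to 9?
No, the actual order is 8, not 9.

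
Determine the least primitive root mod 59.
p - 1 = 58 has prime divisors 2, 29. h is a primitive root mod 59 iff h^(58/q) ≢ 1 (mod 59) for each such q.
h = 2: 2^29 ≡ 58, 2^2 ≡ 4 (mod 59); none is 1, so 2 has order 58 and is a primitive root.
The smallest primitive root mod 59 is g = 2.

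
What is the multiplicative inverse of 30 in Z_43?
30^(-1) ≡ 33 (mod 43). Verification: 30 × 33 = 990 ≡ 1 (mod 43)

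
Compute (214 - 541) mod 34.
13

(214 - 541) = -327
-327 mod 34 = 13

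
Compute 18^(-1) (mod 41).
18^(-1) ≡ 16 (mod 41). Verification: 18 × 16 = 288 ≡ 1 (mod 41)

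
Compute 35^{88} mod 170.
35

Using successive squaring:
Binary expansion of 88: 1011000
Powers of 35 mod 170 (each is the square of the previous):
  35^1 ≡ 35 (mod 170)
  35^2 ≡ 35² = 1225 ≡ 35 (mod 170)
  35^4 ≡ 35² = 1225 ≡ 35 (mod 170)
  35^8 ≡ 35² = 1225 ≡ 35 (mod 170)
  35^16 ≡ 35² = 1225 ≡ 35 (mod 170)
  35^32 ≡ 35² = 1225 ≡ 35 (mod 170)
  35^64 ≡ 35² = 1225 ≡ 35 (mod 170)
88 = 64 + 16 + 8, so 35^88 = 35^64 × 35^16 × 35^8 ≡ 35 × 35 × 35 (mod 170)
Multiplying step by step:
  35 × 35 = 1225 ≡ 35 (mod 170)
  35 × 35 = 1225 ≡ 35 (mod 170)
Result: 35^88 ≡ 35 (mod 170)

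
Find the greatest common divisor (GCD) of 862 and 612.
2

Using the Euclidean algorithm:
862 = 1 × 612 + 250
612 = 2 × 250 + 112
250 = 2 × 112 + 26
112 = 4 × 26 + 8
26 = 3 × 8 + 2
8 = 4 × 2 + 0

GCD(862, 612) = 2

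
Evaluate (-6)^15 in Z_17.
Using repeated squaring. (-6) ≡ 11 (mod 17). 15 = 8 + 4 + 2 + 1 (binary 1111). Repeated squaring mod 17: 11^1 ≡ 11; 11^2 ≡ 11² = 121 ≡ 2; 11^4 ≡ 2² = 4 ≡ 4; 11^8 ≡ 4² = 16 ≡ 16. Multiply: (-6)^15 ≡ 11^8 × 11^4 × 11^2 × 11^1 ≡ 16 × 4 × 2 × 11 (mod 17): 16 × 4 = 64 ≡ 13; 13 × 2 = 26 ≡ 9; 9 × 11 = 99 ≡ 14. So (-6)^15 ≡ 14 (mod 17).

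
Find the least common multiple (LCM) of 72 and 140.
2520

First find GCD(72, 140) using the Euclidean algorithm:
72 = 0 × 140 + 72
140 = 1 × 72 + 68
72 = 1 × 68 + 4
68 = 17 × 4 + 0
GCD(72, 140) = 4

LCM formula: LCM(a, b) = (a × b) / GCD(a, b)
LCM(72, 140) = (72 × 140) / 4
LCM(72, 140) = 10080 / 4
LCM(72, 140) = 2520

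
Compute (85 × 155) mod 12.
11

(85 × 155) = 13175
13175 mod 12 = 11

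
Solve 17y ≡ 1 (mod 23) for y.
19

Using Extended Euclidean Algorithm:
gcd(17, 23) = 1
Bezout coefficients: 17 × -4 + 23 × 3 = 1
So 17 × -4 ≡ 1 (mod 23)
The inverse is -4 mod 23 = 19
Verification: 17 × 19 = 323 = 14 × 23 + 1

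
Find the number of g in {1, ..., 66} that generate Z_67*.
Number of primitive roots mod 67 = φ(66) = 20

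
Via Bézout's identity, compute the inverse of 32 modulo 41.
Extended GCD: 32(9) + 41(-7) = 1. So 32^(-1) ≡ 9 ≡ 9 (mod 41). Verify: 32 × 9 = 288 ≡ 1 (mod 41)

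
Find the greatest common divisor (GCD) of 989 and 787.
1

Using the Euclidean algorithm:
989 = 1 × 787 + 202
787 = 3 × 202 + 181
202 = 1 × 181 + 21
181 = 8 × 21 + 13
21 = 1 × 13 + 8
13 = 1 × 8 + 5
8 = 1 × 5 + 3
5 = 1 × 3 + 2
3 = 1 × 2 + 1
2 = 2 × 1 + 0

GCD(989, 787) = 1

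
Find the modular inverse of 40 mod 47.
40^(-1) ≡ 20 (mod 47). Verification: 40 × 20 = 800 ≡ 1 (mod 47)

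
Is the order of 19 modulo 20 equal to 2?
Yes, ord_20(19) = 2.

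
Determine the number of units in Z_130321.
123462

Prime factorization: 130321 = 19^4
Using the formula φ(n) = n × Π(1 - 1/p) for each prime factor p:
φ(130321) = 130321 × (1 - 1/19)
φ(130321) = 123462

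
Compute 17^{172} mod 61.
25

Using successive squaring:
Binary expansion of 172: 10101100
Powers of 17 mod 61 (each is the square of the previous):
  17^1 ≡ 17 (mod 61)
  17^2 ≡ 17² = 289 ≡ 45 (mod 61)
  17^4 ≡ 45² = 2025 ≡ 12 (mod 61)
  17^8 ≡ 12² = 144 ≡ 22 (mod 61)
  17^16 ≡ 22² = 484 ≡ 57 (mod 61)
  17^32 ≡ 57² = 3249 ≡ 16 (mod 61)
  17^64 ≡ 16² = 256 ≡ 12 (mod 61)
  17^128 ≡ 12² = 144 ≡ 22 (mod 61)
172 = 128 + 32 + 8 + 4, so 17^172 = 17^128 × 17^32 × 17^8 × 17^4 ≡ 22 × 16 × 22 × 12 (mod 61)
Multiplying step by step:
  22 × 16 = 352 ≡ 47 (mod 61)
  47 × 22 = 1034 ≡ 58 (mod 61)
  58 × 12 = 696 ≡ 25 (mod 61)
Result: 17^172 ≡ 25 (mod 61)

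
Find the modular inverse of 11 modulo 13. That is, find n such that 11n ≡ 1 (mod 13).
6

Using Extended Euclidean Algorithm:
gcd(11, 13) = 1
Bezout coefficients: 11 × 6 + 13 × -5 = 1
So 11 × 6 ≡ 1 (mod 13)
The inverse is 6 mod 13 = 6
Verification: 11 × 6 = 66 = 5 × 13 + 1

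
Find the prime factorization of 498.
2 × 3 × 83

Divide by primes starting from smallest:
498 ÷ 2 = 249
249 ÷ 3 = 83
83 ÷ 83 = 1

498 = 2 × 3 × 83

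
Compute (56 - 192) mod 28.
4

(56 - 192) = -136
-136 mod 28 = 4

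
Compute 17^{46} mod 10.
9

Using successive squaring:
Binary expansion of 46: 101110
Powers of 17 mod 10 (each is the square of the previous):
  17^1 ≡ 7 (mod 10)
  17^2 ≡ 7² = 49 ≡ 9 (mod 10)
  17^4 ≡ 9² = 81 ≡ 1 (mod 10)
  17^8 ≡ 1² = 1 ≡ 1 (mod 10)
  17^16 ≡ 1² = 1 ≡ 1 (mod 10)
  17^32 ≡ 1² = 1 ≡ 1 (mod 10)
46 = 32 + 8 + 4 + 2, so 17^46 = 17^32 × 17^8 × 17^4 × 17^2 ≡ 1 × 1 × 1 × 9 (mod 10)
Multiplying step by step:
  1 × 1 = 1 ≡ 1 (mod 10)
  1 × 1 = 1 ≡ 1 (mod 10)
  1 × 9 = 9 ≡ 9 (mod 10)
Result: 17^46 ≡ 9 (mod 10)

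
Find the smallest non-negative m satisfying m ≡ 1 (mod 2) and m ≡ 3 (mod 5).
M = 2 × 5 = 10. M₁ = 5, y₁ ≡ 1 (mod 2). M₂ = 2, y₂ ≡ 3 (mod 5). m = 1×5×1 + 3×2×3 ≡ 3 (mod 10)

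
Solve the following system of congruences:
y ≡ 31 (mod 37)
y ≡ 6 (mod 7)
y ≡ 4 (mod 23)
993

Using the Chinese Remainder Theorem:
M = product of moduli = 5957
For equation 1: M_1 = 161, 161 ≡ 13 (mod 37), inverse of 161 mod 37 is 20 (check: 13 × 20 = 260 ≡ 1 (mod 37))
For equation 2: M_2 = 851, 851 ≡ 4 (mod 7), inverse of 851 mod 7 is 2 (check: 4 × 2 = 8 ≡ 1 (mod 7))
For equation 3: M_3 = 259, 259 ≡ 6 (mod 23), inverse of 259 mod 23 is 4 (check: 6 × 4 = 24 ≡ 1 (mod 23))
Combine: y ≡ Σ r_i×M_i×(M_i⁻¹ mod m_i) = 31×161×20 + 6×851×2 + 4×259×4 = 99820 + 10212 + 4144 = 114176
114176 mod 5957 = 993
y ≡ 993 (mod 5957)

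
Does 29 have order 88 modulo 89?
p - 1 = 88 has prime divisors 2, 11. Check 29^(88/q) mod 89 for each: 29^(88/2) = 29^44 ≡ 88, 29^(88/11) = 29^8 ≡ 4 (mod 89). None of these is 1, so 29 has order 88 = φ(89), so it is a primitive root mod 89.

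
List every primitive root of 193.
Primitive roots mod 193: {5, 10, 15, 17, 19, 22, 26, 30, 34, 37, 38, 40, 41, 44, 45, 47, 51, 52, 53, 57, 58, 61, 66, 70, 73, 77, 78, 79, 80, 82, 90, 91, 102, 103, 111, 113, 114, 115, 116, 120, 123, 127, 132, 135, 136, 140, 141, 142, 146, 148, 149, 152, 153, 155, 156, 159, 163, 167, 171, 174, 176, 178, 183, 188}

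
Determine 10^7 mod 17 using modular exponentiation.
7 = 4 + 2 + 1 (binary 111). Repeated squaring mod 17: 10^1 ≡ 10; 10^2 ≡ 10² = 100 ≡ 15; 10^4 ≡ 15² = 225 ≡ 4. Multiply: 10^7 = 10^4 × 10^2 × 10^1 ≡ 4 × 15 × 10 (mod 17): 4 × 15 = 60 ≡ 9; 9 × 10 = 90 ≡ 5. So 10^7 ≡ 5 (mod 17).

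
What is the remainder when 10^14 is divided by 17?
Using repeated squaring. 14 = 8 + 4 + 2 (binary 1110). Repeated squaring mod 17: 10^1 ≡ 10; 10^2 ≡ 10² = 100 ≡ 15; 10^4 ≡ 15² = 225 ≡ 4; 10^8 ≡ 4² = 16 ≡ 16. Multiply: 10^14 = 10^8 × 10^4 × 10^2 ≡ 16 × 4 × 15 (mod 17): 16 × 4 = 64 ≡ 13; 13 × 15 = 195 ≡ 8. So 10^14 ≡ 8 (mod 17).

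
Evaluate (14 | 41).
(14/41) = 14^{20} mod 41 = -1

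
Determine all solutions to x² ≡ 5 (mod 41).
The square roots of 5 mod 41 are 28 and 13. Verify: 28² = 784 ≡ 5 (mod 41)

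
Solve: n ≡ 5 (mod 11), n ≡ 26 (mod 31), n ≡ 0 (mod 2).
M = 11 × 31 × 2 = 682. M₁ = 62, y₁ ≡ 8 (mod 11). M₂ = 22, y₂ ≡ 24 (mod 31). M₃ = 341, y₃ ≡ 1 (mod 2). n = 5×62×8 + 26×22×24 + 0×341×1 ≡ 522 (mod 682)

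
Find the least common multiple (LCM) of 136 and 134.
9112

First find GCD(136, 134) using the Euclidean algorithm:
136 = 1 × 134 + 2
134 = 67 × 2 + 0
GCD(136, 134) = 2

LCM formula: LCM(a, b) = (a × b) / GCD(a, b)
LCM(136, 134) = (136 × 134) / 2
LCM(136, 134) = 18224 / 2
LCM(136, 134) = 9112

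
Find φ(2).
1

Prime factorization: 2 = 2
Using the formula φ(n) = n × Π(1 - 1/p) for each prime factor p:
φ(2) = 2 × (1 - 1/2)
φ(2) = 1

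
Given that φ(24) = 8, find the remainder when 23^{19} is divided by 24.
By Euler: 23^{8} ≡ 1 (mod 24) since gcd(23, 24) = 1. 19 = 2×8 + 3. So 23^{19} ≡ 23^{3} ≡ 23 (mod 24)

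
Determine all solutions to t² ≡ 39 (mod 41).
The square roots of 39 mod 41 are 11 and 30. Verify: 11² = 121 ≡ 39 (mod 41)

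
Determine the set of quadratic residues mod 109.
QRs mod 109: {1, 3, 4, 5, 7, 9, 12, 15, 16, 20, 21, 22, 25, 26, 27, 28, 29, 31, 34, 35, 36, 38, 43, 45, 46, 48, 49, 60, 61, 63, 64, 66, 71, 73, 74, 75, 78, 80, 81, 82, 83, 84, 87, 88, 89, 93, 94, 97, 100, 102, 104, 105, 106, 108}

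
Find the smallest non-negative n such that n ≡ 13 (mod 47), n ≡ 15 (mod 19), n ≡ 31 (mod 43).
27508

Using the Chinese Remainder Theorem:
M = product of moduli = 38399
For equation 1: M_1 = 817, 817 ≡ 18 (mod 47), inverse of 817 mod 47 is 34 (check: 18 × 34 = 612 ≡ 1 (mod 47))
For equation 2: M_2 = 2021, 2021 ≡ 7 (mod 19), inverse of 2021 mod 19 is 11 (check: 7 × 11 = 77 ≡ 1 (mod 19))
For equation 3: M_3 = 893, 893 ≡ 33 (mod 43), inverse of 893 mod 43 is 30 (check: 33 × 30 = 990 ≡ 1 (mod 43))
Combine: n ≡ Σ r_i×M_i×(M_i⁻¹ mod m_i) = 13×817×34 + 15×2021×11 + 31×893×30 = 361114 + 333465 + 830490 = 1525069
1525069 mod 38399 = 27508
n ≡ 27508 (mod 38399)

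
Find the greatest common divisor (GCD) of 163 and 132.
1

Using the Euclidean algorithm:
163 = 1 × 132 + 31
132 = 4 × 31 + 8
31 = 3 × 8 + 7
8 = 1 × 7 + 1
7 = 7 × 1 + 0

GCD(163, 132) = 1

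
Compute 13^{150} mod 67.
9

Using successive squaring:
Binary expansion of 150: 10010110
Powers of 13 mod 67 (each is the square of the previous):
  13^1 ≡ 13 (mod 67)
  13^2 ≡ 13² = 169 ≡ 35 (mod 67)
  13^4 ≡ 35² = 1225 ≡ 19 (mod 67)
  13^8 ≡ 19² = 361 ≡ 26 (mod 67)
  13^16 ≡ 26² = 676 ≡ 6 (mod 67)
  13^32 ≡ 6² = 36 ≡ 36 (mod 67)
  13^64 ≡ 36² = 1296 ≡ 23 (mod 67)
  13^128 ≡ 23² = 529 ≡ 60 (mod 67)
150 = 128 + 16 + 4 + 2, so 13^150 = 13^128 × 13^16 × 13^4 × 13^2 ≡ 60 × 6 × 19 × 35 (mod 67)
Multiplying step by step:
  60 × 6 = 360 ≡ 25 (mod 67)
  25 × 19 = 475 ≡ 6 (mod 67)
  6 × 35 = 210 ≡ 9 (mod 67)
Result: 13^150 ≡ 9 (mod 67)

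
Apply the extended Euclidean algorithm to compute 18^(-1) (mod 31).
Extended GCD: 18(-12) + 31(7) = 1. So 18^(-1) ≡ 19 ≡ 19 (mod 31). Verify: 18 × 19 = 342 ≡ 1 (mod 31)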